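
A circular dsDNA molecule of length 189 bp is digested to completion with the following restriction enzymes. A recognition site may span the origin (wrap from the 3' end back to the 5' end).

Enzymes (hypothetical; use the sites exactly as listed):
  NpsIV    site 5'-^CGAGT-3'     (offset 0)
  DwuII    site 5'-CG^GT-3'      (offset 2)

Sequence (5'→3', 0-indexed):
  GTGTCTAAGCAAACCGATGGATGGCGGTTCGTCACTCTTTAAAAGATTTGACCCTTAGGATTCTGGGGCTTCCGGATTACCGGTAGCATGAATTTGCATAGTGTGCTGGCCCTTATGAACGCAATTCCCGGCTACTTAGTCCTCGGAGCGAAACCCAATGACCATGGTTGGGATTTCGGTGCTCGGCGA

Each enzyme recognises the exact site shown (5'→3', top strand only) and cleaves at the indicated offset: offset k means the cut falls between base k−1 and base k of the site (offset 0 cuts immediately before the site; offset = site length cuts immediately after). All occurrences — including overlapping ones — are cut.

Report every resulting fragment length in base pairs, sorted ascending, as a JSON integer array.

[8,29,56,96]

Scan for sites:
  NpsIV CGAGT/0: at [186] ⇒ [186]
  DwuII CGGT/2: at [24, 80, 176] ⇒ [26, 82, 178]

Pooled cuts: [26, 82, 178, 186]

Fragments:
  26→82: 56 bp
  82→178: 96 bp
  178→186: 8 bp
  186→26 (wrap): 189-186+26 = 29 bp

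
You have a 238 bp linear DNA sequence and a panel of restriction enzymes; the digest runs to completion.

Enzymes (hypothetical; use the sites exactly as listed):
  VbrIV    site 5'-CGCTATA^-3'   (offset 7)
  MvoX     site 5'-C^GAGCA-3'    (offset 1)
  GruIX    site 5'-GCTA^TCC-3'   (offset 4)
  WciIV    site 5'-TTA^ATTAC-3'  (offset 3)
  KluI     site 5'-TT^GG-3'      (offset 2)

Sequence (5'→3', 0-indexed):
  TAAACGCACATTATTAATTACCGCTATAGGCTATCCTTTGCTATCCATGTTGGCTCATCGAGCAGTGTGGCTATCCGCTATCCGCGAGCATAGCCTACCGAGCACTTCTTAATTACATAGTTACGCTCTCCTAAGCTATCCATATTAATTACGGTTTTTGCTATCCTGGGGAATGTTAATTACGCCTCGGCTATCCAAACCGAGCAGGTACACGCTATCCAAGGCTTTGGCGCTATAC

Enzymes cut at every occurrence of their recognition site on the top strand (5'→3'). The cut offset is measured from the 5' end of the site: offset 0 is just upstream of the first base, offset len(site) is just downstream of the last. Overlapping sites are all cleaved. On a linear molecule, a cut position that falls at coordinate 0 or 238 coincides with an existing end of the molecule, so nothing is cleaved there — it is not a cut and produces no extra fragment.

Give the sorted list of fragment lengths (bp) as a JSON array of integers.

[1,5,5,7,8,8,8,9,9,10,11,12,12,14,14,15,15,16,16,16,27]

Scan for sites:
  VbrIV (CGCTATA, off=7): starts [21, 230] → cuts [28, 237]
  MvoX (CGAGCA, off=1): starts [58, 84, 98, 200] → cuts [59, 85, 99, 201]
  GruIX (GCTATCC, off=4): starts [29, 39, 69, 76, 134, 159, 189, 213] → cuts [33, 43, 73, 80, 138, 163, 193, 217]
  WciIV (TTAATTAC, off=3): starts [13, 108, 144, 175] → cuts [16, 111, 147, 178]
  KluI (TTGG, off=2): starts [49, 226] → cuts [51, 228]

Pooled cuts: [16, 28, 33, 43, 51, 59, 73, 80, 85, 99, 111, 138, 147, 163, 178, 193, 201, 217, 228, 237]

Fragments:
  [0,16): 16 bp
  [16,28): 12 bp
  [28,33): 5 bp
  [33,43): 10 bp
  [43,51): 8 bp
  [51,59): 8 bp
  [59,73): 14 bp
  [73,80): 7 bp
  [80,85): 5 bp
  [85,99): 14 bp
  [99,111): 12 bp
  [111,138): 27 bp
  [138,147): 9 bp
  [147,163): 16 bp
  [163,178): 15 bp
  [178,193): 15 bp
  [193,201): 8 bp
  [201,217): 16 bp
  [217,228): 11 bp
  [228,237): 9 bp
  [237,238): 1 bp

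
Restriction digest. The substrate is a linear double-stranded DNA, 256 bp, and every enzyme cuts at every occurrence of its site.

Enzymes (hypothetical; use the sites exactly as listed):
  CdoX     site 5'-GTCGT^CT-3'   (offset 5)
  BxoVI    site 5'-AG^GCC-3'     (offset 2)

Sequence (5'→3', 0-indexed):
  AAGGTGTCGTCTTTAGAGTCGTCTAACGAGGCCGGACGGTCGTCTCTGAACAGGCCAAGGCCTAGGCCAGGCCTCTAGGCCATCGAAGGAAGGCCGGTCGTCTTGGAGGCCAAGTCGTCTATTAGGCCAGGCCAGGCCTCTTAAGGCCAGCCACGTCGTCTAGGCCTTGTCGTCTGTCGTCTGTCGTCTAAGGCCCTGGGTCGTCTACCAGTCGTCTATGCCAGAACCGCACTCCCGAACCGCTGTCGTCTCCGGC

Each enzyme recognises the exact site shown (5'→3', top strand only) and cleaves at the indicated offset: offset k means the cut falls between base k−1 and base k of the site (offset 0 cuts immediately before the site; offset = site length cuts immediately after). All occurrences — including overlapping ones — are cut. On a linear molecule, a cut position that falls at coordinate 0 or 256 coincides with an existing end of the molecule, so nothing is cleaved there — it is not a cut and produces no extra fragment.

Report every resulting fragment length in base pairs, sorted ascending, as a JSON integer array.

Scan for sites:
  CdoX (GTCGTCT, off=5): starts [5, 17, 38, 96, 113, 154, 168, 175, 182, 199, 210, 244] → cuts [10, 22, 43, 101, 118, 159, 173, 180, 187, 204, 215, 249]
  BxoVI (AGGCC, off=2): starts [28, 51, 57, 63, 68, 76, 90, 106, 123, 128, 133, 143, 161, 190] → cuts [30, 53, 59, 65, 70, 78, 92, 108, 125, 130, 135, 145, 163, 192]

All cut coordinates (distinct, sorted): [10, 22, 30, 43, 53, 59, 65, 70, 78, 92, 101, 108, 118, 125, 130, 135, 145, 159, 163, 173, 180, 187, 192, 204, 215, 249]

Fragment lengths:
  [0,10): 10 bp
  [10,22): 12 bp
  [22,30): 8 bp
  [30,43): 13 bp
  [43,53): 10 bp
  [53,59): 6 bp
  [59,65): 6 bp
  [65,70): 5 bp
  [70,78): 8 bp
  [78,92): 14 bp
  [92,101): 9 bp
  [101,108): 7 bp
  [108,118): 10 bp
  [118,125): 7 bp
  [125,130): 5 bp
  [130,135): 5 bp
  [135,145): 10 bp
  [145,159): 14 bp
  [159,163): 4 bp
  [163,173): 10 bp
  [173,180): 7 bp
  [180,187): 7 bp
  [187,192): 5 bp
  [192,204): 12 bp
  [204,215): 11 bp
  [215,249): 34 bp
  [249,256): 7 bp

[4,5,5,5,5,6,6,7,7,7,7,7,8,8,9,10,10,10,10,10,11,12,12,13,14,14,34]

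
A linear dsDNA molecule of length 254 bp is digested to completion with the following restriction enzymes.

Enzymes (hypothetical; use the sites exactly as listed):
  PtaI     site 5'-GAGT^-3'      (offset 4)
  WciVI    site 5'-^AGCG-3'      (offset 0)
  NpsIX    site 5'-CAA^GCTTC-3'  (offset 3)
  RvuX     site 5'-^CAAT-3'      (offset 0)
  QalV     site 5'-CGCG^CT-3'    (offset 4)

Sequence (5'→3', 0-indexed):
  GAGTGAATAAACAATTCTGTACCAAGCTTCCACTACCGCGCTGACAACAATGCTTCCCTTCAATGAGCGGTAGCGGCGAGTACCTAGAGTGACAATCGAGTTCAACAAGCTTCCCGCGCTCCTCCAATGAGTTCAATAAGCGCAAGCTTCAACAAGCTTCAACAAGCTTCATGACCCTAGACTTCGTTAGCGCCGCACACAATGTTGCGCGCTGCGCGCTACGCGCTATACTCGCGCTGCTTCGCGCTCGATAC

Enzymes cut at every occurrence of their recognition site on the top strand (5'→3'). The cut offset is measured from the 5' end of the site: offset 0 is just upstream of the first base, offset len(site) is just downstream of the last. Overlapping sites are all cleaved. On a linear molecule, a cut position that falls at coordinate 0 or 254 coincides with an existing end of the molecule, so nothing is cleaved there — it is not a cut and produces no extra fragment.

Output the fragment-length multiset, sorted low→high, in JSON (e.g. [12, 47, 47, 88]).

Scan for sites:
  PtaI (GAGT, off=4): starts [0, 77, 86, 97, 128] → cuts [4, 81, 90, 101, 132]
  WciVI (AGCG, off=0): starts [65, 71, 138, 188] → cuts [65, 71, 138, 188]
  NpsIX (CAAGCTTC, off=3): starts [22, 105, 142, 152, 162] → cuts [25, 108, 145, 155, 165]
  RvuX (CAAT, off=0): starts [11, 47, 60, 92, 124, 133, 199] → cuts [11, 47, 60, 92, 124, 133, 199]
  QalV (CGCGCT, off=4): starts [36, 114, 207, 214, 221, 232, 242] → cuts [40, 118, 211, 218, 225, 236, 246]

All cut coordinates (distinct, sorted): [4, 11, 25, 40, 47, 60, 65, 71, 81, 90, 92, 101, 108, 118, 124, 132, 133, 138, 145, 155, 165, 188, 199, 211, 218, 225, 236, 246]

Fragment lengths:
  [0,4): 4 bp
  [4,11): 7 bp
  [11,25): 14 bp
  [25,40): 15 bp
  [40,47): 7 bp
  [47,60): 13 bp
  [60,65): 5 bp
  [65,71): 6 bp
  [71,81): 10 bp
  [81,90): 9 bp
  [90,92): 2 bp
  [92,101): 9 bp
  [101,108): 7 bp
  [108,118): 10 bp
  [118,124): 6 bp
  [124,132): 8 bp
  [132,133): 1 bp
  [133,138): 5 bp
  [138,145): 7 bp
  [145,155): 10 bp
  [155,165): 10 bp
  [165,188): 23 bp
  [188,199): 11 bp
  [199,211): 12 bp
  [211,218): 7 bp
  [218,225): 7 bp
  [225,236): 11 bp
  [236,246): 10 bp
  [246,254): 8 bp

[1,2,4,5,5,6,6,7,7,7,7,7,7,8,8,9,9,10,10,10,10,10,11,11,12,13,14,15,23]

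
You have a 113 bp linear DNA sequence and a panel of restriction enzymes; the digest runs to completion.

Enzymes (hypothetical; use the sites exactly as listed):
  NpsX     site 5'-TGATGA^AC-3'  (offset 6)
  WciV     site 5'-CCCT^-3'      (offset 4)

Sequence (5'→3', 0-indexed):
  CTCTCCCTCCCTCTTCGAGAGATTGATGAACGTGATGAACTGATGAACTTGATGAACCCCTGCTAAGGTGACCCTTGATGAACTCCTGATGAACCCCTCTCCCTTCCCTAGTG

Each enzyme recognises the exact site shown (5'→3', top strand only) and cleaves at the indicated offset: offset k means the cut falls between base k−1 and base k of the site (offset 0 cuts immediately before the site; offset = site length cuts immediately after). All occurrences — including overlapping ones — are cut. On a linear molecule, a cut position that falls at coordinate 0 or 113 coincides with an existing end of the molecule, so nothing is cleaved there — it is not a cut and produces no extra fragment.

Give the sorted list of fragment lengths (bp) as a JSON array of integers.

Scan for sites:
  NpsX (TGATGAAC, off=6): starts [23, 32, 40, 49, 75, 86] → cuts [29, 38, 46, 55, 81, 92]
  WciV (CCCT, off=4): starts [4, 8, 57, 71, 94, 100, 105] → cuts [8, 12, 61, 75, 98, 104, 109]

Pooled cuts: [8, 12, 29, 38, 46, 55, 61, 75, 81, 92, 98, 104, 109]

Fragments:
  [0,8): 8 bp
  [8,12): 4 bp
  [12,29): 17 bp
  [29,38): 9 bp
  [38,46): 8 bp
  [46,55): 9 bp
  [55,61): 6 bp
  [61,75): 14 bp
  [75,81): 6 bp
  [81,92): 11 bp
  [92,98): 6 bp
  [98,104): 6 bp
  [104,109): 5 bp
  [109,113): 4 bp

[4,4,5,6,6,6,6,8,8,9,9,11,14,17]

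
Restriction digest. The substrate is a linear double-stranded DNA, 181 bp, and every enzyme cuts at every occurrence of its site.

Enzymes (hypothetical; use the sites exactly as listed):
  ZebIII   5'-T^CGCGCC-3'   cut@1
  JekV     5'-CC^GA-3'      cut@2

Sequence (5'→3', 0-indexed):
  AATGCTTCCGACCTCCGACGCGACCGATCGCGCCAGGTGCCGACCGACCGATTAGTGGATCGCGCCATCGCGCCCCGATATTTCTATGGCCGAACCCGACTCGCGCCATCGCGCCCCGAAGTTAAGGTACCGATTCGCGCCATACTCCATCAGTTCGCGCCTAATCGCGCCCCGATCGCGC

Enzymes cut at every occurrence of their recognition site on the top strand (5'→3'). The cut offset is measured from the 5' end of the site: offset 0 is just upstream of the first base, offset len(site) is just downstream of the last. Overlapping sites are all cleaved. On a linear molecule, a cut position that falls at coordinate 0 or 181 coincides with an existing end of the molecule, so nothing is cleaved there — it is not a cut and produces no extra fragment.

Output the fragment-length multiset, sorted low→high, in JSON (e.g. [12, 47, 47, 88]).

Scan for sites:
  ZebIII (TCGCGCC, off=1): starts [27, 59, 67, 100, 108, 134, 154, 164] → cuts [28, 60, 68, 101, 109, 135, 155, 165]
  JekV (CCGA, off=2): starts [7, 14, 23, 39, 43, 47, 74, 89, 95, 115, 129, 171] → cuts [9, 16, 25, 41, 45, 49, 76, 91, 97, 117, 131, 173]

All cut coordinates (distinct, sorted): [9, 16, 25, 28, 41, 45, 49, 60, 68, 76, 91, 97, 101, 109, 117, 131, 135, 155, 165, 173]

Fragments:
  [0,9): 9 bp
  [9,16): 7 bp
  [16,25): 9 bp
  [25,28): 3 bp
  [28,41): 13 bp
  [41,45): 4 bp
  [45,49): 4 bp
  [49,60): 11 bp
  [60,68): 8 bp
  [68,76): 8 bp
  [76,91): 15 bp
  [91,97): 6 bp
  [97,101): 4 bp
  [101,109): 8 bp
  [109,117): 8 bp
  [117,131): 14 bp
  [131,135): 4 bp
  [135,155): 20 bp
  [155,165): 10 bp
  [165,173): 8 bp
  [173,181): 8 bp

[3,4,4,4,4,6,7,8,8,8,8,8,8,9,9,10,11,13,14,15,20]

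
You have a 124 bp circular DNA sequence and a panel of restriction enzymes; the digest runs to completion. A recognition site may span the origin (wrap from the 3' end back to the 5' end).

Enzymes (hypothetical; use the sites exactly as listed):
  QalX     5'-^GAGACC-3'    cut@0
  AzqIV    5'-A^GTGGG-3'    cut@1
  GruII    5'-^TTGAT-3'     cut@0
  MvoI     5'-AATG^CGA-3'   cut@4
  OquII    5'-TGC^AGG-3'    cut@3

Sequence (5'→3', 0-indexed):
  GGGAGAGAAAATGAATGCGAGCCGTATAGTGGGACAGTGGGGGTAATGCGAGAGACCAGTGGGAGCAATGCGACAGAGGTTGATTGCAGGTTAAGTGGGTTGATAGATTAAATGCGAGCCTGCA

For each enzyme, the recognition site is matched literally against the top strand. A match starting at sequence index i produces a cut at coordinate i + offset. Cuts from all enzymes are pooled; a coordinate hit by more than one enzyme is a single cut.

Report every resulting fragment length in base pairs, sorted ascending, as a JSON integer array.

Scan for sites:
  QalX GAGACC/0: at [51] ⇒ [51]
  AzqIV AGTGGG/1: at [27, 35, 57, 93] ⇒ [28, 36, 58, 94]
  GruII TTGAT/0: at [79, 99] ⇒ [79, 99]
  MvoI AATGCGA/4: at [13, 44, 66, 110] ⇒ [17, 48, 70, 114]
  OquII TGCAGG/3: at [84, 120] ⇒ [87, 123]

Pooled cuts: [17, 28, 36, 48, 51, 58, 70, 79, 87, 94, 99, 114, 123]

Fragments:
  17→28: 11 bp
  28→36: 8 bp
  36→48: 12 bp
  48→51: 3 bp
  51→58: 7 bp
  58→70: 12 bp
  70→79: 9 bp
  79→87: 8 bp
  87→94: 7 bp
  94→99: 5 bp
  99→114: 15 bp
  114→123: 9 bp
  123→17 (wrap): 124-123+17 = 18 bp

[3,5,7,7,8,8,9,9,11,12,12,15,18]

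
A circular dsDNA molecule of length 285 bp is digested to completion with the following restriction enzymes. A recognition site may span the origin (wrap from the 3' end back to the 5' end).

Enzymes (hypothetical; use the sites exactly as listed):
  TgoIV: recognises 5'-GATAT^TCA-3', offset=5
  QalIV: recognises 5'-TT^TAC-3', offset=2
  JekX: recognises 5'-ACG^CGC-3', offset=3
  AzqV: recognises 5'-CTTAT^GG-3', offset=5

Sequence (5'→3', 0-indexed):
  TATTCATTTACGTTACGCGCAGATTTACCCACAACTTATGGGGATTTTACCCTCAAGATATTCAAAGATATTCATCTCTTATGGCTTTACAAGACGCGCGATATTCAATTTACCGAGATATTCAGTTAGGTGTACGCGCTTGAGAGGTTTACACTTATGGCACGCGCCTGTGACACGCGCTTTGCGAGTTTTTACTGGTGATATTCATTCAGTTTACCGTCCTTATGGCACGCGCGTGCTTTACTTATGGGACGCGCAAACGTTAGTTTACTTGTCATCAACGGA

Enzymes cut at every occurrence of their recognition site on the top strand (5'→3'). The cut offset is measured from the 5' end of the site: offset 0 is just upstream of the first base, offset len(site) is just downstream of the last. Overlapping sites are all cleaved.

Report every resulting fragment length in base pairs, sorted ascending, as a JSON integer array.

[5,5,6,6,6,6,7,8,8,8,9,9,9,9,10,10,11,11,12,12,13,13,14,14,14,15,15,20]

Scan for sites:
  TgoIV (GATATTCA, off=5): starts [56, 66, 99, 116, 199, 283] → cuts [3, 61, 71, 104, 121, 204]
  QalIV (TTTAC, off=2): starts [6, 23, 45, 85, 108, 147, 190, 212, 239, 266] → cuts [8, 25, 47, 87, 110, 149, 192, 214, 241, 268]
  JekX (ACGCGC, off=3): starts [14, 93, 133, 161, 174, 229, 251] → cuts [17, 96, 136, 164, 177, 232, 254]
  AzqV (CTTATGG, off=5): starts [34, 77, 153, 221, 243] → cuts [39, 82, 158, 226, 248]

Pooled cuts: [3, 8, 17, 25, 39, 47, 61, 71, 82, 87, 96, 104, 110, 121, 136, 149, 158, 164, 177, 192, 204, 214, 226, 232, 241, 248, 254, 268]

Fragments:
  3→8: 5 bp
  8→17: 9 bp
  17→25: 8 bp
  25→39: 14 bp
  39→47: 8 bp
  47→61: 14 bp
  61→71: 10 bp
  71→82: 11 bp
  82→87: 5 bp
  87→96: 9 bp
  96→104: 8 bp
  104→110: 6 bp
  110→121: 11 bp
  121→136: 15 bp
  136→149: 13 bp
  149→158: 9 bp
  158→164: 6 bp
  164→177: 13 bp
  177→192: 15 bp
  192→204: 12 bp
  204→214: 10 bp
  214→226: 12 bp
  226→232: 6 bp
  232→241: 9 bp
  241→248: 7 bp
  248→254: 6 bp
  254→268: 14 bp
  268→3 (wrap): 285-268+3 = 20 bp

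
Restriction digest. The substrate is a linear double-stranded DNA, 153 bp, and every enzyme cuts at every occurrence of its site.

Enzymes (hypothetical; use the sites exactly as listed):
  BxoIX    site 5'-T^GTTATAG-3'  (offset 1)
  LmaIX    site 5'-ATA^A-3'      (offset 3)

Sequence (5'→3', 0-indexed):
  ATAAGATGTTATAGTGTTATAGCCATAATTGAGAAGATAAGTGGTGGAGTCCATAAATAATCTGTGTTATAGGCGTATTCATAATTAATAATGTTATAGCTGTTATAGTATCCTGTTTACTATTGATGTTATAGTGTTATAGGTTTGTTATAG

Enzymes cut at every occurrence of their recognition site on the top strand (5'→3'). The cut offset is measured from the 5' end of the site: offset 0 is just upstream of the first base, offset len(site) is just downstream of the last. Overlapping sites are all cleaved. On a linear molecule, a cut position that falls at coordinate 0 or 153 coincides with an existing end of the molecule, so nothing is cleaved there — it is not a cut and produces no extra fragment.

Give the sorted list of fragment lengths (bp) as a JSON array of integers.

Per-enzyme occurrences:
  BxoIX TGTTATAG/1: at [6, 14, 64, 91, 100, 126, 134, 145] ⇒ [7, 15, 65, 92, 101, 127, 135, 146]
  LmaIX ATAA/3: at [0, 24, 36, 52, 56, 80, 87] ⇒ [3, 27, 39, 55, 59, 83, 90]

Pooled cuts: [3, 7, 15, 27, 39, 55, 59, 65, 83, 90, 92, 101, 127, 135, 146]

Fragments:
  [0,3): 3 bp
  [3,7): 4 bp
  [7,15): 8 bp
  [15,27): 12 bp
  [27,39): 12 bp
  [39,55): 16 bp
  [55,59): 4 bp
  [59,65): 6 bp
  [65,83): 18 bp
  [83,90): 7 bp
  [90,92): 2 bp
  [92,101): 9 bp
  [101,127): 26 bp
  [127,135): 8 bp
  [135,146): 11 bp
  [146,153): 7 bp

[2,3,4,4,6,7,7,8,8,9,11,12,12,16,18,26]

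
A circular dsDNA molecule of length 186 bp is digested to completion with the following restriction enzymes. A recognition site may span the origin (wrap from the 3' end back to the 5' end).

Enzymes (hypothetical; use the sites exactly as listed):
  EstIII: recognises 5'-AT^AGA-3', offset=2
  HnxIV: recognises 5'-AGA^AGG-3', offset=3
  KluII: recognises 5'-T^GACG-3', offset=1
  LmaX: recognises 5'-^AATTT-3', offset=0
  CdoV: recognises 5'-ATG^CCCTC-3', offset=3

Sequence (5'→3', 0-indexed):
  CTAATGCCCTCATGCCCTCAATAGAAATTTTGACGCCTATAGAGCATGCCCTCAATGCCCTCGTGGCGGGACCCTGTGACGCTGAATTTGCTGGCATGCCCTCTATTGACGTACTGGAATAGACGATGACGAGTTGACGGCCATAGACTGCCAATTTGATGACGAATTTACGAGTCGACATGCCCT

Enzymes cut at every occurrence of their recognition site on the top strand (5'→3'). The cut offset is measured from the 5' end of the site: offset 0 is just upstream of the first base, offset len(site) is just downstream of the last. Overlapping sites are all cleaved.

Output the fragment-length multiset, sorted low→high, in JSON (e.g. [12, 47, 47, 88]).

[3,4,6,7,7,8,8,8,8,8,8,9,9,9,9,10,13,14,18,20]

Per-enzyme occurrences:
  EstIII (ATAGA, off=2): starts [20, 38, 118, 142] → cuts [22, 40, 120, 144]
  HnxIV (AGAAGG, off=3): no sites
  KluII (TGACG, off=1): starts [30, 76, 106, 126, 134, 159] → cuts [31, 77, 107, 127, 135, 160]
  LmaX (AATTT, off=0): starts [25, 84, 152, 164] → cuts [25, 84, 152, 164]
  CdoV (ATGCCCTC, off=3): starts [3, 11, 45, 54, 95, 179] → cuts [6, 14, 48, 57, 98, 182]

Pooled cuts: [6, 14, 22, 25, 31, 40, 48, 57, 77, 84, 98, 107, 120, 127, 135, 144, 152, 160, 164, 182]

Fragment lengths:
  6→14: 8 bp
  14→22: 8 bp
  22→25: 3 bp
  25→31: 6 bp
  31→40: 9 bp
  40→48: 8 bp
  48→57: 9 bp
  57→77: 20 bp
  77→84: 7 bp
  84→98: 14 bp
  98→107: 9 bp
  107→120: 13 bp
  120→127: 7 bp
  127→135: 8 bp
  135→144: 9 bp
  144→152: 8 bp
  152→160: 8 bp
  160→164: 4 bp
  164→182: 18 bp
  182→6 (wrap): 186-182+6 = 10 bp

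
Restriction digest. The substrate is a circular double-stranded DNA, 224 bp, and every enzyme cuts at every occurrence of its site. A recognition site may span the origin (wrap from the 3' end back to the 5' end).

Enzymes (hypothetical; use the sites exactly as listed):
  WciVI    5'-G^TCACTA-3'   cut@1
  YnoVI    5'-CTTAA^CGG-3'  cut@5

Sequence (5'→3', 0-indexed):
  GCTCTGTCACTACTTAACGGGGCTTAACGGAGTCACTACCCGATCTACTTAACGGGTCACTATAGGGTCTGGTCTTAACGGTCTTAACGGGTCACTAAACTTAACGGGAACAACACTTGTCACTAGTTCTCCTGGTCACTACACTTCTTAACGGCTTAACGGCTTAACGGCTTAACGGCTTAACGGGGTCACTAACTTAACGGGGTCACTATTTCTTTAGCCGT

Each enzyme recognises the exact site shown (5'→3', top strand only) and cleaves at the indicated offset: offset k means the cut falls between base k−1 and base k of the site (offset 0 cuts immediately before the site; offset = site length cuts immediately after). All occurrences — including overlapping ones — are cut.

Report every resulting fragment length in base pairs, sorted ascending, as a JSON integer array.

Scan for sites:
  WciVI GTCACTA/1: at [5, 31, 55, 90, 118, 134, 187, 204] ⇒ [6, 32, 56, 91, 119, 135, 188, 205]
  YnoVI CTTAACGG/5: at [12, 22, 47, 73, 82, 99, 146, 154, 162, 170, 178, 195] ⇒ [17, 27, 52, 78, 87, 104, 151, 159, 167, 175, 183, 200]

All cut coordinates (distinct, sorted): [6, 17, 27, 32, 52, 56, 78, 87, 91, 104, 119, 135, 151, 159, 167, 175, 183, 188, 200, 205]

Fragment lengths:
  6→17: 11 bp
  17→27: 10 bp
  27→32: 5 bp
  32→52: 20 bp
  52→56: 4 bp
  56→78: 22 bp
  78→87: 9 bp
  87→91: 4 bp
  91→104: 13 bp
  104→119: 15 bp
  119→135: 16 bp
  135→151: 16 bp
  151→159: 8 bp
  159→167: 8 bp
  167→175: 8 bp
  175→183: 8 bp
  183→188: 5 bp
  188→200: 12 bp
  200→205: 5 bp
  205→6 (wrap): 224-205+6 = 25 bp

[4,4,5,5,5,8,8,8,8,9,10,11,12,13,15,16,16,20,22,25]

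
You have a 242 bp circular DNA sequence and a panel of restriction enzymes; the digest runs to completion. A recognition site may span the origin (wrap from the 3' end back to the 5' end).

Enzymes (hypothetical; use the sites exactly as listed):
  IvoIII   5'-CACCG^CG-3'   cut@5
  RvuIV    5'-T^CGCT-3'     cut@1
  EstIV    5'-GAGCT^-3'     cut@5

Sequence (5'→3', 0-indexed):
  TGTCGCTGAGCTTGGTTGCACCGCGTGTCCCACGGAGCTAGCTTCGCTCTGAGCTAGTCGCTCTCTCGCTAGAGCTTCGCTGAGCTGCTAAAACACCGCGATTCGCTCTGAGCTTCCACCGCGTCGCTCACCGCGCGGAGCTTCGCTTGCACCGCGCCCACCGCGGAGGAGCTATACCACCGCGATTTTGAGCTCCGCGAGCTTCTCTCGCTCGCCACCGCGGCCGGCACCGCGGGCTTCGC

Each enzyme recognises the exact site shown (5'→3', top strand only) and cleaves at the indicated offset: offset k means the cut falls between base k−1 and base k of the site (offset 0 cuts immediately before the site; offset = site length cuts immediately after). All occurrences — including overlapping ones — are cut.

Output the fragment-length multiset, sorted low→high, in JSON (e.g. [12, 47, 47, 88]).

[1,1,3,3,5,5,5,6,7,7,8,9,9,9,9,9,9,9,10,10,11,11,11,11,12,12,12,12,16]

Per-enzyme occurrences:
  IvoIII (CACCGCG, off=5): starts [18, 93, 116, 128, 149, 158, 177, 215, 227] → cuts [23, 98, 121, 133, 154, 163, 182, 220, 232]
  RvuIV (TCGCT, off=1): starts [2, 43, 57, 65, 76, 102, 123, 142, 207, 238] → cuts [3, 44, 58, 66, 77, 103, 124, 143, 208, 239]
  EstIV (GAGCT, off=5): starts [7, 34, 50, 71, 81, 109, 137, 168, 189, 198] → cuts [12, 39, 55, 76, 86, 114, 142, 173, 194, 203]

Pooled cuts: [3, 12, 23, 39, 44, 55, 58, 66, 76, 77, 86, 98, 103, 114, 121, 124, 133, 142, 143, 154, 163, 173, 182, 194, 203, 208, 220, 232, 239]

Fragment lengths:
  3→12: 9 bp
  12→23: 11 bp
  23→39: 16 bp
  39→44: 5 bp
  44→55: 11 bp
  55→58: 3 bp
  58→66: 8 bp
  66→76: 10 bp
  76→77: 1 bp
  77→86: 9 bp
  86→98: 12 bp
  98→103: 5 bp
  103→114: 11 bp
  114→121: 7 bp
  121→124: 3 bp
  124→133: 9 bp
  133→142: 9 bp
  142→143: 1 bp
  143→154: 11 bp
  154→163: 9 bp
  163→173: 10 bp
  173→182: 9 bp
  182→194: 12 bp
  194→203: 9 bp
  203→208: 5 bp
  208→220: 12 bp
  220→232: 12 bp
  232→239: 7 bp
  239→3 (wrap): 242-239+3 = 6 bp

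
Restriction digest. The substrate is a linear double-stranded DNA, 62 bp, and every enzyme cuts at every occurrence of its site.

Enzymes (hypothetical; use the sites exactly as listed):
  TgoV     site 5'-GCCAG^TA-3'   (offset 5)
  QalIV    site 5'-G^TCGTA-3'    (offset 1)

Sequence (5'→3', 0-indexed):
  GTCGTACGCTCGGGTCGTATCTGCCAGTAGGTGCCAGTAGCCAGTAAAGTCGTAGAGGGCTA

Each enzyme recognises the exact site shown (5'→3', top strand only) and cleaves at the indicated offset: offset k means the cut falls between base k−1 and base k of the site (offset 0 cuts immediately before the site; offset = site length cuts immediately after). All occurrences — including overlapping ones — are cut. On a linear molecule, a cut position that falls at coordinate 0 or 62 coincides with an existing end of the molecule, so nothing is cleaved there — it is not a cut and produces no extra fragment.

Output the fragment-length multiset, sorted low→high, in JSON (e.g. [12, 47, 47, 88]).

[1,5,7,10,13,13,13]

Per-enzyme occurrences:
  TgoV GCCAGTA/5: at [22, 32, 39] ⇒ [27, 37, 44]
  QalIV GTCGTA/1: at [0, 13, 48] ⇒ [1, 14, 49]

Pooled cuts: [1, 14, 27, 37, 44, 49]

Fragment lengths:
  [0,1): 1 bp
  [1,14): 13 bp
  [14,27): 13 bp
  [27,37): 10 bp
  [37,44): 7 bp
  [44,49): 5 bp
  [49,62): 13 bp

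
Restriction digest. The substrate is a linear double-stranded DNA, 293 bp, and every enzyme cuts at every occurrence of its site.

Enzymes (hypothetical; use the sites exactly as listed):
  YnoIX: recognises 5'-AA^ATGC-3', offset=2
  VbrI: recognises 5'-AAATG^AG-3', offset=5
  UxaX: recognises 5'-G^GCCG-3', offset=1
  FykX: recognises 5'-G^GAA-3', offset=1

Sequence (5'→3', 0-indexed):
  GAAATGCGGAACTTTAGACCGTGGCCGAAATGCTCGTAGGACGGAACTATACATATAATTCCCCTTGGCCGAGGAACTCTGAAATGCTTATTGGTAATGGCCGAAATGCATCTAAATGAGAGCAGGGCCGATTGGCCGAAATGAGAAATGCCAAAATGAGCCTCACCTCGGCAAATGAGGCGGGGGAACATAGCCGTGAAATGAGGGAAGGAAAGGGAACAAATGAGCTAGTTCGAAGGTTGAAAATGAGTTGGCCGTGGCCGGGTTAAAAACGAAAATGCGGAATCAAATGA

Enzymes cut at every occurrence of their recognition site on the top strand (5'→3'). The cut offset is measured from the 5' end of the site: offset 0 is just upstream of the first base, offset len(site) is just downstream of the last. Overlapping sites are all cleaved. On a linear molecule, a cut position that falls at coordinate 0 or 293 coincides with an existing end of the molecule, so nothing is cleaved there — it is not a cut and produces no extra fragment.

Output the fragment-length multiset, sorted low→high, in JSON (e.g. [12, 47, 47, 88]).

Site scan:
  YnoIX AAATGC/2: at [1, 27, 81, 103, 145, 275] ⇒ [3, 29, 83, 105, 147, 277]
  VbrI AAATGAG/5: at [113, 138, 153, 172, 198, 220, 243] ⇒ [118, 143, 158, 177, 203, 225, 248]
  UxaX GGCCG/1: at [22, 66, 98, 125, 133, 252, 258] ⇒ [23, 67, 99, 126, 134, 253, 259]
  FykX GGAA/1: at [7, 42, 72, 184, 205, 209, 215, 281] ⇒ [8, 43, 73, 185, 206, 210, 216, 282]

Pooled cuts: [3, 8, 23, 29, 43, 67, 73, 83, 99, 105, 118, 126, 134, 143, 147, 158, 177, 185, 203, 206, 210, 216, 225, 248, 253, 259, 277, 282]

Fragments:
  [0,3): 3 bp
  [3,8): 5 bp
  [8,23): 15 bp
  [23,29): 6 bp
  [29,43): 14 bp
  [43,67): 24 bp
  [67,73): 6 bp
  [73,83): 10 bp
  [83,99): 16 bp
  [99,105): 6 bp
  [105,118): 13 bp
  [118,126): 8 bp
  [126,134): 8 bp
  [134,143): 9 bp
  [143,147): 4 bp
  [147,158): 11 bp
  [158,177): 19 bp
  [177,185): 8 bp
  [185,203): 18 bp
  [203,206): 3 bp
  [206,210): 4 bp
  [210,216): 6 bp
  [216,225): 9 bp
  [225,248): 23 bp
  [248,253): 5 bp
  [253,259): 6 bp
  [259,277): 18 bp
  [277,282): 5 bp
  [282,293): 11 bp

[3,3,4,4,5,5,5,6,6,6,6,6,8,8,8,9,9,10,11,11,13,14,15,16,18,18,19,23,24]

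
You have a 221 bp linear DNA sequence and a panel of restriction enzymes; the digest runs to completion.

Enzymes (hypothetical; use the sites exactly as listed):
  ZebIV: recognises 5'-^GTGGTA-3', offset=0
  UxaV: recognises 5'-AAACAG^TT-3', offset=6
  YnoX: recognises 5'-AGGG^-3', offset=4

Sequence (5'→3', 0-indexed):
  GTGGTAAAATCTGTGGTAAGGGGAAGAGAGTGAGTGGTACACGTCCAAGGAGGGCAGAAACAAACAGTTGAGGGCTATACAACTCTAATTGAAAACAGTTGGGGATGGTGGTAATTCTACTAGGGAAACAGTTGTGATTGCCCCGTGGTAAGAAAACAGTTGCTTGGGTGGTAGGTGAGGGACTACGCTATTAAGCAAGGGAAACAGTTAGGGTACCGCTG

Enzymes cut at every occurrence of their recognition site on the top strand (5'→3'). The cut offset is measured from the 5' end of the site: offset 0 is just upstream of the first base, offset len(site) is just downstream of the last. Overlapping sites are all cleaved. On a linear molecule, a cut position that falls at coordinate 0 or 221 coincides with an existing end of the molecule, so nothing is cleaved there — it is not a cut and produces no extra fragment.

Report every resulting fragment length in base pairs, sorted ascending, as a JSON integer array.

[6,6,6,7,8,8,9,10,11,12,13,13,14,15,18,20,21,24]

Scan for sites:
  ZebIV (GTGGTA, off=0): starts [0, 12, 33, 107, 144, 167] → cuts [12, 33, 107, 144, 167] (position 0 is a terminus of the linear molecule — no cut)
  UxaV (AAACAGTT, off=6): starts [61, 92, 125, 153, 201] → cuts [67, 98, 131, 159, 207]
  YnoX (AGGG, off=4): starts [18, 50, 70, 121, 177, 197, 209] → cuts [22, 54, 74, 125, 181, 201, 213]

Pooled cuts: [12, 22, 33, 54, 67, 74, 98, 107, 125, 131, 144, 159, 167, 181, 201, 207, 213]

Fragments:
  [0,12): 12 bp
  [12,22): 10 bp
  [22,33): 11 bp
  [33,54): 21 bp
  [54,67): 13 bp
  [67,74): 7 bp
  [74,98): 24 bp
  [98,107): 9 bp
  [107,125): 18 bp
  [125,131): 6 bp
  [131,144): 13 bp
  [144,159): 15 bp
  [159,167): 8 bp
  [167,181): 14 bp
  [181,201): 20 bp
  [201,207): 6 bp
  [207,213): 6 bp
  [213,221): 8 bp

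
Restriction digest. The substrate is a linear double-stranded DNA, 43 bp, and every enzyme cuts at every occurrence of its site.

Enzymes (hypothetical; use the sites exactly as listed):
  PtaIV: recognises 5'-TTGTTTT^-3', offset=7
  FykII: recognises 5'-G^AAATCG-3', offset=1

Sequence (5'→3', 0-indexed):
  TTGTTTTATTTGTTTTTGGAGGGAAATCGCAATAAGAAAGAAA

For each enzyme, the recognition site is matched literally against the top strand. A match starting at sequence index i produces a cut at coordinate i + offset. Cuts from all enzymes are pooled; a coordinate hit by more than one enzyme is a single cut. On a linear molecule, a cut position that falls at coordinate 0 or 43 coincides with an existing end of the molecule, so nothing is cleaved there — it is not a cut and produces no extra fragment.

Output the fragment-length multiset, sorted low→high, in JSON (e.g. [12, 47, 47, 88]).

[7,7,9,20]

Site scan:
  PtaIV (TTGTTTT, off=7): starts [0, 9] → cuts [7, 16]
  FykII (GAAATCG, off=1): starts [22] → cuts [23]

Pooled cuts: [7, 16, 23]

Fragments:
  [0,7): 7 bp
  [7,16): 9 bp
  [16,23): 7 bp
  [23,43): 20 bp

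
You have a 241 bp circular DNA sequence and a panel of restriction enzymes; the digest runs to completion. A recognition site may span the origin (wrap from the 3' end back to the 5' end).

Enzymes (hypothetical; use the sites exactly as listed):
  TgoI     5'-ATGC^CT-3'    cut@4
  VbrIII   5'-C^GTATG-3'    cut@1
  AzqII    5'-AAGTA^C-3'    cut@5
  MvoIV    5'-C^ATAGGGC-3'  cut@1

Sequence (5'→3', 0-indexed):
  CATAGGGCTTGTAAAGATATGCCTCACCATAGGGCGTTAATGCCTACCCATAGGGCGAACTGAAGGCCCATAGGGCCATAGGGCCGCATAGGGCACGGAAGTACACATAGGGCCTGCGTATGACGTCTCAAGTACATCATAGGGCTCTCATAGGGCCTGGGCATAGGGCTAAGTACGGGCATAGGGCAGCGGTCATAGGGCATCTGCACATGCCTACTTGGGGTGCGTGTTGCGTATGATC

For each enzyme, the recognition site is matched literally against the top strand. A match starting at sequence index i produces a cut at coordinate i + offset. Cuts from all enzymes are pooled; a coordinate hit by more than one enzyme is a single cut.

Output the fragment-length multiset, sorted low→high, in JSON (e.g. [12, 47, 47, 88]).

Scan for sites:
  TgoI ATGCCT/4: at [18, 39, 209] ⇒ [22, 43, 213]
  VbrIII CGTATG/1: at [116, 232] ⇒ [117, 233]
  AzqII AAGTAC/5: at [98, 129, 170] ⇒ [103, 134, 175]
  MvoIV CATAGGGC/1: at [0, 27, 48, 68, 76, 86, 105, 137, 148, 161, 179, 193] ⇒ [1, 28, 49, 69, 77, 87, 106, 138, 149, 162, 180, 194]

Pooled cuts: [1, 22, 28, 43, 49, 69, 77, 87, 103, 106, 117, 134, 138, 149, 162, 175, 180, 194, 213, 233]

Fragments:
  1→22: 21 bp
  22→28: 6 bp
  28→43: 15 bp
  43→49: 6 bp
  49→69: 20 bp
  69→77: 8 bp
  77→87: 10 bp
  87→103: 16 bp
  103→106: 3 bp
  106→117: 11 bp
  117→134: 17 bp
  134→138: 4 bp
  138→149: 11 bp
  149→162: 13 bp
  162→175: 13 bp
  175→180: 5 bp
  180→194: 14 bp
  194→213: 19 bp
  213→233: 20 bp
  233→1 (wrap): 241-233+1 = 9 bp

[3,4,5,6,6,8,9,10,11,11,13,13,14,15,16,17,19,20,20,21]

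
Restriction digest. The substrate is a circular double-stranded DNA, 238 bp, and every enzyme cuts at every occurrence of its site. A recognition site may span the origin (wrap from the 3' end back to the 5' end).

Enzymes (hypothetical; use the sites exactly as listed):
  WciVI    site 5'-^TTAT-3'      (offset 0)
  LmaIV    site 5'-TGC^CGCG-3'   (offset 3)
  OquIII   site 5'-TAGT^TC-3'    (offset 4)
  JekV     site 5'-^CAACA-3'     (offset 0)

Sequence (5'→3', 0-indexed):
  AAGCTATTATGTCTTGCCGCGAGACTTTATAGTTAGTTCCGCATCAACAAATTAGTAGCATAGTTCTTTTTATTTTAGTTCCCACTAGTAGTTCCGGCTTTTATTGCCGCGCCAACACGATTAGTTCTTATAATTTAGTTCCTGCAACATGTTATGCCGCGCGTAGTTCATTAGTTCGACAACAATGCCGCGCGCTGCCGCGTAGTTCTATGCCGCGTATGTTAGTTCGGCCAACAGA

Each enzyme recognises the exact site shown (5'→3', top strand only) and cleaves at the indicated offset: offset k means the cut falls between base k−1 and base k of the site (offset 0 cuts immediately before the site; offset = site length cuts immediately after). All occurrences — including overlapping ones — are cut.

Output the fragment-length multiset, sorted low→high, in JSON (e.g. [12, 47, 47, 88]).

[2,4,5,5,5,5,6,7,7,7,7,8,8,8,9,9,10,10,10,11,11,12,13,13,13,13,20]

Site scan:
  WciVI TTAT/0: at [6, 26, 69, 100, 127, 151] ⇒ [6, 26, 69, 100, 127, 151]
  LmaIV TGCCGCG/3: at [14, 104, 154, 185, 195, 210] ⇒ [17, 107, 157, 188, 198, 213]
  OquIII TAGTTC/4: at [33, 60, 75, 88, 121, 135, 163, 171, 202, 222] ⇒ [37, 64, 79, 92, 125, 139, 167, 175, 206, 226]
  JekV CAACA/0: at [44, 112, 144, 179, 231] ⇒ [44, 112, 144, 179, 231]

Pooled cuts: [6, 17, 26, 37, 44, 64, 69, 79, 92, 100, 107, 112, 125, 127, 139, 144, 151, 157, 167, 175, 179, 188, 198, 206, 213, 226, 231]

Fragments:
  6→17: 11 bp
  17→26: 9 bp
  26→37: 11 bp
  37→44: 7 bp
  44→64: 20 bp
  64→69: 5 bp
  69→79: 10 bp
  79→92: 13 bp
  92→100: 8 bp
  100→107: 7 bp
  107→112: 5 bp
  112→125: 13 bp
  125→127: 2 bp
  127→139: 12 bp
  139→144: 5 bp
  144→151: 7 bp
  151→157: 6 bp
  157→167: 10 bp
  167→175: 8 bp
  175→179: 4 bp
  179→188: 9 bp
  188→198: 10 bp
  198→206: 8 bp
  206→213: 7 bp
  213→226: 13 bp
  226→231: 5 bp
  231→6 (wrap): 238-231+6 = 13 bp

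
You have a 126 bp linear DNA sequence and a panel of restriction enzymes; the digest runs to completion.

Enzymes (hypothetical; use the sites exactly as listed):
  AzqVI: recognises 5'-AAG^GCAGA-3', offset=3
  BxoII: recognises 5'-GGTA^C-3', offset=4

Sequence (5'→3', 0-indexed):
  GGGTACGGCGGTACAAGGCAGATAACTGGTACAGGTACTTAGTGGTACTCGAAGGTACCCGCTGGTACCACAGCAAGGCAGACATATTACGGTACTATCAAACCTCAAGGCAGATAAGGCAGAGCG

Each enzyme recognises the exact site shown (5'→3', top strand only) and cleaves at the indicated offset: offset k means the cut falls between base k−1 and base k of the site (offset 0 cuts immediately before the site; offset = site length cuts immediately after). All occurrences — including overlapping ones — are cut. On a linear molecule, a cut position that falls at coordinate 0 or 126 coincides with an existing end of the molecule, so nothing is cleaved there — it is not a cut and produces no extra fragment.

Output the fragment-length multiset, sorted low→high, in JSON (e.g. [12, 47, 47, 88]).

Scan for sites:
  AzqVI AAGGCAGA/3: at [14, 74, 106, 115] ⇒ [17, 77, 109, 118]
  BxoII GGTAC/4: at [1, 9, 27, 33, 43, 53, 63, 90] ⇒ [5, 13, 31, 37, 47, 57, 67, 94]

All cut coordinates (distinct, sorted): [5, 13, 17, 31, 37, 47, 57, 67, 77, 94, 109, 118]

Fragments:
  [0,5): 5 bp
  [5,13): 8 bp
  [13,17): 4 bp
  [17,31): 14 bp
  [31,37): 6 bp
  [37,47): 10 bp
  [47,57): 10 bp
  [57,67): 10 bp
  [67,77): 10 bp
  [77,94): 17 bp
  [94,109): 15 bp
  [109,118): 9 bp
  [118,126): 8 bp

[4,5,6,8,8,9,10,10,10,10,14,15,17]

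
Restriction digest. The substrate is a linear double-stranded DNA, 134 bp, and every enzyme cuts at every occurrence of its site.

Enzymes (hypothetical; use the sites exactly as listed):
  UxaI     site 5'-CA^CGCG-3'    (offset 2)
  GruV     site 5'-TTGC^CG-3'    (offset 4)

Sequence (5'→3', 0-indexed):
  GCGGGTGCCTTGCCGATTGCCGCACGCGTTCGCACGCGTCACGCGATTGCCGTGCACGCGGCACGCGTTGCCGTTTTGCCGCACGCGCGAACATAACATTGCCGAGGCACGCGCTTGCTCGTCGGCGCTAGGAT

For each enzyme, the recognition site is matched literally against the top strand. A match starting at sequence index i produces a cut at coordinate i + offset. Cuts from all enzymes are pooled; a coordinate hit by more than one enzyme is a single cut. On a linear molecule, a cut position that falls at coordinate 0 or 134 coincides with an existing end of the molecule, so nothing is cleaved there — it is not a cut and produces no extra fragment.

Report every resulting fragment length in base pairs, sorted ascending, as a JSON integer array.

[4,4,6,7,7,7,7,8,8,9,10,13,19,25]

Site scan:
  UxaI CACGCG/2: at [22, 32, 39, 54, 61, 81, 107] ⇒ [24, 34, 41, 56, 63, 83, 109]
  GruV TTGCCG/4: at [9, 16, 46, 67, 75, 98] ⇒ [13, 20, 50, 71, 79, 102]

Pooled cuts: [13, 20, 24, 34, 41, 50, 56, 63, 71, 79, 83, 102, 109]

Fragments:
  [0,13): 13 bp
  [13,20): 7 bp
  [20,24): 4 bp
  [24,34): 10 bp
  [34,41): 7 bp
  [41,50): 9 bp
  [50,56): 6 bp
  [56,63): 7 bp
  [63,71): 8 bp
  [71,79): 8 bp
  [79,83): 4 bp
  [83,102): 19 bp
  [102,109): 7 bp
  [109,134): 25 bp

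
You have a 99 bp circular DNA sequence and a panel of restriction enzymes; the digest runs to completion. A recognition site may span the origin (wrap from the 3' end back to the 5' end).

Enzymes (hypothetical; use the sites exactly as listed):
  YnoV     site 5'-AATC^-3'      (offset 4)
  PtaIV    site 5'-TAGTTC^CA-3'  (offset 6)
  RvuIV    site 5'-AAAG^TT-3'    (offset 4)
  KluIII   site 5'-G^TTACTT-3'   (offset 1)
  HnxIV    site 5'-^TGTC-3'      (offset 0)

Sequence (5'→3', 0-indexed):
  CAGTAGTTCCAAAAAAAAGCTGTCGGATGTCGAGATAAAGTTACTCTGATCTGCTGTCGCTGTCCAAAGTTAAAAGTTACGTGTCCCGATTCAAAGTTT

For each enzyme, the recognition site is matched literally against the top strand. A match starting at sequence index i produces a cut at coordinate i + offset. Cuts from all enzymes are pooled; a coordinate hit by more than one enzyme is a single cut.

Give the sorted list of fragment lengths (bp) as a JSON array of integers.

[5,6,7,7,9,11,12,13,14,15]

Scan for sites:
  YnoV (AATC, off=4): no sites
  PtaIV TAGTTCCA/6: at [3] ⇒ [9]
  RvuIV AAAGTT/4: at [36, 65, 72, 92] ⇒ [40, 69, 76, 96]
  KluIII (GTTACTT, off=1): no sites
  HnxIV TGTC/0: at [20, 27, 54, 60, 81] ⇒ [20, 27, 54, 60, 81]

All cut coordinates (distinct, sorted): [9, 20, 27, 40, 54, 60, 69, 76, 81, 96]

Fragment lengths:
  9→20: 11 bp
  20→27: 7 bp
  27→40: 13 bp
  40→54: 14 bp
  54→60: 6 bp
  60→69: 9 bp
  69→76: 7 bp
  76→81: 5 bp
  81→96: 15 bp
  96→9 (wrap): 99-96+9 = 12 bp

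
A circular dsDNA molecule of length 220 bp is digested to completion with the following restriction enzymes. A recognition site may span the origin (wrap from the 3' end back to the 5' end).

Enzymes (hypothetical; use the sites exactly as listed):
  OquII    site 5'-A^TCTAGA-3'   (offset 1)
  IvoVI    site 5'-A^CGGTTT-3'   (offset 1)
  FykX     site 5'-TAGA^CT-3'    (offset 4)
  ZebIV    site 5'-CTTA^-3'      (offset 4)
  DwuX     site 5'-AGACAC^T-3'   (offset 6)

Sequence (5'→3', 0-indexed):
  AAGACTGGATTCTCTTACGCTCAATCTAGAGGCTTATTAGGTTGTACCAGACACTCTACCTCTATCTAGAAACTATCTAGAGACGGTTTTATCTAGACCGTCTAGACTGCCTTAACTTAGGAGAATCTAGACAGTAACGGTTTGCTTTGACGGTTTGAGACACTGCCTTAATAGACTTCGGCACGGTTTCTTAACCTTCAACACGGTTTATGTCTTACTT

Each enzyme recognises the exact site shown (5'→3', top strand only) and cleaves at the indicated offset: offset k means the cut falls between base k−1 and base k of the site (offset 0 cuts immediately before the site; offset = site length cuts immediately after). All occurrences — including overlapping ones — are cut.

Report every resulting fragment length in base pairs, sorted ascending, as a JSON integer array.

[4,5,5,6,7,7,8,8,8,8,10,10,10,11,12,12,13,13,14,15,16,18]

Site scan:
  OquII (ATCTAGA, off=1): starts [23, 63, 74, 90, 124] → cuts [24, 64, 75, 91, 125]
  IvoVI (ACGGTTT, off=1): starts [82, 136, 149, 182, 202] → cuts [83, 137, 150, 183, 203]
  FykX (TAGACT, off=4): starts [102, 171] → cuts [106, 175]
  ZebIV (CTTA, off=4): starts [13, 32, 110, 115, 166, 189, 213, 217] → cuts [1, 17, 36, 114, 119, 170, 193, 217]
  DwuX (AGACACT, off=6): starts [48, 157] → cuts [54, 163]

All cut coordinates (distinct, sorted): [1, 17, 24, 36, 54, 64, 75, 83, 91, 106, 114, 119, 125, 137, 150, 163, 170, 175, 183, 193, 203, 217]

Fragments:
  1→17: 16 bp
  17→24: 7 bp
  24→36: 12 bp
  36→54: 18 bp
  54→64: 10 bp
  64→75: 11 bp
  75→83: 8 bp
  83→91: 8 bp
  91→106: 15 bp
  106→114: 8 bp
  114→119: 5 bp
  119→125: 6 bp
  125→137: 12 bp
  137→150: 13 bp
  150→163: 13 bp
  163→170: 7 bp
  170→175: 5 bp
  175→183: 8 bp
  183→193: 10 bp
  193→203: 10 bp
  203→217: 14 bp
  217→1 (wrap): 220-217+1 = 4 bp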